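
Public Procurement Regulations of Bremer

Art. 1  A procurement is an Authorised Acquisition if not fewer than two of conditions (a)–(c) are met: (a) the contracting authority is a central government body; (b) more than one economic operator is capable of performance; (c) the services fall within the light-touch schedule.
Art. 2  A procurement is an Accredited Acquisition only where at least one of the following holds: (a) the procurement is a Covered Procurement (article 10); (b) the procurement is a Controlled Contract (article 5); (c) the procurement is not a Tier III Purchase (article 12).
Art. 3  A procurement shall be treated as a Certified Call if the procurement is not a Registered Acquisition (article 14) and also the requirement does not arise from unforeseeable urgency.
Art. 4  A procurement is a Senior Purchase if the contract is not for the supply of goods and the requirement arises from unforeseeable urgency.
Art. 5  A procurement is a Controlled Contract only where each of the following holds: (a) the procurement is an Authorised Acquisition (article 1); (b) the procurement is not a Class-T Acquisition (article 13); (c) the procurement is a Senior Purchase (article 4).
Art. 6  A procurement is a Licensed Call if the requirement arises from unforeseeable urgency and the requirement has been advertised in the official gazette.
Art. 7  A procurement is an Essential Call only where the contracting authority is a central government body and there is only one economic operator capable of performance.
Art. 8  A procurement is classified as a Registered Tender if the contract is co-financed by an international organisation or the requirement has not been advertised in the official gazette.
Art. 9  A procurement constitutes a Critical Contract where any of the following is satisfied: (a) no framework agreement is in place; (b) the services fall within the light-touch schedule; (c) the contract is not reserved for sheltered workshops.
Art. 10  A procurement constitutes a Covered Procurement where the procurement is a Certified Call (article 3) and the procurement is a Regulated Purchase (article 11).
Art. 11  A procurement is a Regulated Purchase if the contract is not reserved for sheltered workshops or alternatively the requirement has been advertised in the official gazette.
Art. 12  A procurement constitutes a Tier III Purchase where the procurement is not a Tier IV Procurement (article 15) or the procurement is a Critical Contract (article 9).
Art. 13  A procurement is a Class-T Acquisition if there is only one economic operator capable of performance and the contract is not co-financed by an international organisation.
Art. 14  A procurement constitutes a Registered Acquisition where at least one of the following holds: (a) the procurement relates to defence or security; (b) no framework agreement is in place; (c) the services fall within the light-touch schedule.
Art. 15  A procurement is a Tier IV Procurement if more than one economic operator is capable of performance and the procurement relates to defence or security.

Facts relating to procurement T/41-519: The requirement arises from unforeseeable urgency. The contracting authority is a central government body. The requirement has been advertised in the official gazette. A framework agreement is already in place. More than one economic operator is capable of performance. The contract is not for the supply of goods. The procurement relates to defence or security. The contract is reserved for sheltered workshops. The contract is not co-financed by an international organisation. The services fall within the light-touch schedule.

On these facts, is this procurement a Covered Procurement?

Under article 14: the procurement relates to defence or security? yes; or no framework agreement is in place? no; or the services fall within the light-touch schedule? yes. So the procurement is a Registered Acquisition.
Under article 3: not a Registered Acquisition (article 14)? no; and the requirement does not arise from unforeseeable urgency? no. So the procurement is not a Certified Call.
Under article 11: the contract is not reserved for sheltered workshops? no; or the requirement has been advertised in the official gazette? yes. So the procurement is a Regulated Purchase.
Under article 10: Certified Call (article 3)? no; and Regulated Purchase (article 11)? yes. So the procurement is not a Covered Procurement.

No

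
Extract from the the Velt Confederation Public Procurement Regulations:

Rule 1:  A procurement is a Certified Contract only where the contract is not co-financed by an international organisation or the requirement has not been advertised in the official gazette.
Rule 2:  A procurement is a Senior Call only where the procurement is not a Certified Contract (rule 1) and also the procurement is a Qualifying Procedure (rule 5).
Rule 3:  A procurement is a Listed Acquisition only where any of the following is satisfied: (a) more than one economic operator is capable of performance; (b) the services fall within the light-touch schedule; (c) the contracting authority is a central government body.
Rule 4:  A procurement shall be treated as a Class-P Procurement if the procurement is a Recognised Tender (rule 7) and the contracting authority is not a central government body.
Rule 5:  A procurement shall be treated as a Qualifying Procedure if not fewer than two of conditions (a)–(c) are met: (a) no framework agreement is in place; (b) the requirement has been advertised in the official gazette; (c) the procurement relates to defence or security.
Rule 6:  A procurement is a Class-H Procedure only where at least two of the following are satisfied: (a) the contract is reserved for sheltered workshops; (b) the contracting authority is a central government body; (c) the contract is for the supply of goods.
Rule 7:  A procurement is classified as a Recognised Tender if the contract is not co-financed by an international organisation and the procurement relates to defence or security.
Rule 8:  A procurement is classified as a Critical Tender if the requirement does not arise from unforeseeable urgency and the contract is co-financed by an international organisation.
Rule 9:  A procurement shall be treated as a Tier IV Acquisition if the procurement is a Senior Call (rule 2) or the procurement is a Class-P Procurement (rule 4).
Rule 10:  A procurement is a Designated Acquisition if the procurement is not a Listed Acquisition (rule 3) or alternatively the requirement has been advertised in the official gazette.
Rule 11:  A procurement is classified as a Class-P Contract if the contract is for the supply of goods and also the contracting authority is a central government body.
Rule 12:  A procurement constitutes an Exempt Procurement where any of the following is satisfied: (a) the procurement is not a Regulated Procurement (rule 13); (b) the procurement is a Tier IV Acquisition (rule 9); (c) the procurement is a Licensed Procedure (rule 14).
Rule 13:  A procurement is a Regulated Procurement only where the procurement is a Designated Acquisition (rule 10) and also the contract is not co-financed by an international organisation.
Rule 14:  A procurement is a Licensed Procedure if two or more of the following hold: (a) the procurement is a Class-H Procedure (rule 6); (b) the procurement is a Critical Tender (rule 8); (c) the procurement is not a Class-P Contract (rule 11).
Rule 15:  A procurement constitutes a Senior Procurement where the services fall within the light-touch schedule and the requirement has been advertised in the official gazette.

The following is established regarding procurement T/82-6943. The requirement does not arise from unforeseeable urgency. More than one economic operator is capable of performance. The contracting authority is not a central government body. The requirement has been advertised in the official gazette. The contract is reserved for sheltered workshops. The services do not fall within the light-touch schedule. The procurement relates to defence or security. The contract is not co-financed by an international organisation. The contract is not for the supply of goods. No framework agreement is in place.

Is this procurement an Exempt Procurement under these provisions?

rule 3 — Listed Acquisition: [more than one economic operator is capable of performance? yes] OR [the services fall within the light-touch schedule? no] OR [the contracting authority is a central government body? no] → satisfied.
rule 10 — Designated Acquisition: [not a Listed Acquisition (rule 3)? no] OR [the requirement has been advertised in the official gazette? yes] → satisfied.
rule 13 — Regulated Procurement: [Designated Acquisition (rule 10)? yes] AND [the contract is not co-financed by an international organisation? yes] → satisfied.
rule 1 — Certified Contract: [the contract is not co-financed by an international organisation? yes] OR [the requirement has not been advertised in the official gazette? no] → satisfied.
rule 5 — Qualifying Procedure: no framework agreement is in place? yes; the requirement has been advertised in the official gazette? yes; the procurement relates to defence or security? yes — 3 of 3 hold (need ≥2) → satisfied.
rule 2 — Senior Call: [not a Certified Contract (rule 1)? no] AND [Qualifying Procedure (rule 5)? yes] → not satisfied.
rule 7 — Recognised Tender: [the contract is not co-financed by an international organisation? yes] AND [the procurement relates to defence or security? yes] → satisfied.
rule 4 — Class-P Procurement: [Recognised Tender (rule 7)? yes] AND [the contracting authority is not a central government body? yes] → satisfied.
rule 9 — Tier IV Acquisition: [Senior Call (rule 2)? no] OR [Class-P Procurement (rule 4)? yes] → satisfied.
rule 6 — Class-H Procedure: the contract is reserved for sheltered workshops? yes; the contracting authority is a central government body? no; the contract is for the supply of goods? no — 1 of 3 hold (need ≥2) → not satisfied.
rule 8 — Critical Tender: [the requirement does not arise from unforeseeable urgency? yes] AND [the contract is co-financed by an international organisation? no] → not satisfied.
rule 11 — Class-P Contract: [the contract is for the supply of goods? no] AND [the contracting authority is a central government body? no] → not satisfied.
rule 14 — Licensed Procedure: Class-H Procedure (rule 6)? no; Critical Tender (rule 8)? no; not a Class-P Contract (rule 11)? yes — 1 of 3 hold (need ≥2) → not satisfied.
rule 12 — Exempt Procurement: [not a Regulated Procurement (rule 13)? no] OR [Tier IV Acquisition (rule 9)? yes] OR [Licensed Procedure (rule 14)? no] → satisfied.

Yes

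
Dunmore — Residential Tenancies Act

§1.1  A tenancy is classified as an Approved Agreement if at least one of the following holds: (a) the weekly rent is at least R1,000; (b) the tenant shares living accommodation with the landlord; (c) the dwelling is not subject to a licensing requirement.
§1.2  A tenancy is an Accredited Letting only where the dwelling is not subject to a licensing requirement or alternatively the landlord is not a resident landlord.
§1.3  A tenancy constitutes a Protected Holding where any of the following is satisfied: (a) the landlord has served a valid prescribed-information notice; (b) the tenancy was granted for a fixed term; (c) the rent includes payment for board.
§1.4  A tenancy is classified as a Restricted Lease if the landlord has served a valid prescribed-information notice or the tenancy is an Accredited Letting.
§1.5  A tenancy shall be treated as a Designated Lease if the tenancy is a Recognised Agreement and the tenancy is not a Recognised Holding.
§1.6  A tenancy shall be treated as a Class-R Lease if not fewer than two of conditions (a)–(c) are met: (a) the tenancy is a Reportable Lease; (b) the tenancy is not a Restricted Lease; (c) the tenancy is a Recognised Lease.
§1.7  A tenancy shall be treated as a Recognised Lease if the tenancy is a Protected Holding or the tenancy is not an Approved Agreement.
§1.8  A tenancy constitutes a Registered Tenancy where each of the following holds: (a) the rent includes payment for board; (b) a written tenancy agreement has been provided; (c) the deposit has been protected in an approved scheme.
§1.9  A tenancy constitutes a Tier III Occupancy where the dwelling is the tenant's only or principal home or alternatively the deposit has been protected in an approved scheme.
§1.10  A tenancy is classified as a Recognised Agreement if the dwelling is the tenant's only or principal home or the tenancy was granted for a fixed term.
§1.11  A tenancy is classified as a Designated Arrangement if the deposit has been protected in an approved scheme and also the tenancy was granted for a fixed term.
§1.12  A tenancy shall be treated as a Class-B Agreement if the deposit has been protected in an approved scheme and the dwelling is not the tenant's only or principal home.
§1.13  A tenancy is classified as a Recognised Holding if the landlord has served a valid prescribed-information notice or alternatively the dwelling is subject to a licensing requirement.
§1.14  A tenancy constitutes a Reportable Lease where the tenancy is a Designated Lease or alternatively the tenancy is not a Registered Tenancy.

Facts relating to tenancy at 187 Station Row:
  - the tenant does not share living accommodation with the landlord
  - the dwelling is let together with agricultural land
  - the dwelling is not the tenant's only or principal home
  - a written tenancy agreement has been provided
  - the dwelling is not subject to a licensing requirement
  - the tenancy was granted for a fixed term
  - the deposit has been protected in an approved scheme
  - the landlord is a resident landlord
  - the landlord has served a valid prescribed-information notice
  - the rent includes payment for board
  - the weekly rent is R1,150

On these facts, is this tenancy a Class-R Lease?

No

Under §1.10: the dwelling is the tenant's only or principal home? no; or the tenancy was granted for a fixed term? yes. So the tenancy is a Recognised Agreement.
Under §1.13: the landlord has served a valid prescribed-information notice? yes; or the dwelling is subject to a licensing requirement? no. So the tenancy is a Recognised Holding.
Under §1.5: Recognised Agreement (§1.10)? yes; and not a Recognised Holding (§1.13)? no. So the tenancy is not a Designated Lease.
Under §1.8: the rent includes payment for board? yes; and a written tenancy agreement has been provided? yes; and the deposit has been protected in an approved scheme? yes. So the tenancy is a Registered Tenancy.
Under §1.14: Designated Lease (§1.5)? no; or not a Registered Tenancy (§1.8)? no. So the tenancy is not a Reportable Lease.
Under §1.2: the dwelling is not subject to a licensing requirement? yes; or the landlord is not a resident landlord? no. So the tenancy is an Accredited Letting.
Under §1.4: the landlord has served a valid prescribed-information notice? yes; or Accredited Letting (§1.2)? yes. So the tenancy is a Restricted Lease.
Under §1.3: the landlord has served a valid prescribed-information notice? yes; or the tenancy was granted for a fixed term? yes; or the rent includes payment for board? yes. So the tenancy is a Protected Holding.
Under §1.1: weekly rent: R1,150 ≥ R1,000? yes; or the tenant shares living accommodation with the landlord? no; or the dwelling is not subject to a licensing requirement? yes. So the tenancy is an Approved Agreement.
Under §1.7: Protected Holding (§1.3)? yes; or not an Approved Agreement (§1.1)? no. So the tenancy is a Recognised Lease.
Under §1.6: Reportable Lease (§1.14)? no; not a Restricted Lease (§1.4)? no; Recognised Lease (§1.7)? yes — 1 of 3 hold (need ≥2) → not satisfied.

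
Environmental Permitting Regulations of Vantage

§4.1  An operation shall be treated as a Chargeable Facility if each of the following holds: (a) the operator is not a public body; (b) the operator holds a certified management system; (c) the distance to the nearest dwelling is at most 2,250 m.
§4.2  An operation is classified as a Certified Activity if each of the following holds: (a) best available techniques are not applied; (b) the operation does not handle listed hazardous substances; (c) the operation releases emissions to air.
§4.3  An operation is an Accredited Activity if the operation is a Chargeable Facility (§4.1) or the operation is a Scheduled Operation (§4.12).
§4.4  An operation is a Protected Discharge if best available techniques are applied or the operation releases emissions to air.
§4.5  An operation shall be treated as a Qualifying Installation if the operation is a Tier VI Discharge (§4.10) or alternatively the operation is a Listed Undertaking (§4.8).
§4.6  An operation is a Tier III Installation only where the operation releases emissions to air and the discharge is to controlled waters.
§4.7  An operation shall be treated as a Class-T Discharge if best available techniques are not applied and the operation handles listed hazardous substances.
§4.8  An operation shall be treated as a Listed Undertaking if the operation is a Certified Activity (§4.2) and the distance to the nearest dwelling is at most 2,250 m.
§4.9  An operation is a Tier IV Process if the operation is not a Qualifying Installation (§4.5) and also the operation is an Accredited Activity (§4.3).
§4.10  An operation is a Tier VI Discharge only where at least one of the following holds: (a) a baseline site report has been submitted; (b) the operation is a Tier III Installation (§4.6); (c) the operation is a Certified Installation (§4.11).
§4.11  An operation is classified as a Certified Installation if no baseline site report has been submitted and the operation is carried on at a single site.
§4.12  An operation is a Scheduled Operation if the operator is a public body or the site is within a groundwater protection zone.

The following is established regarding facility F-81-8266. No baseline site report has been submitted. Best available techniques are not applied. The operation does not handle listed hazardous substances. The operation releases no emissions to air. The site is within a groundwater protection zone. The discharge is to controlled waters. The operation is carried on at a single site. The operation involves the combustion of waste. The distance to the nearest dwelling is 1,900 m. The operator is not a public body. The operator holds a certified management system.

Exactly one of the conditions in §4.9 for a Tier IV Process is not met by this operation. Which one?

Qualifying Installation

§4.6 — Tier III Installation: [the operation releases emissions to air? no] AND [the discharge is to controlled waters? yes] → not satisfied.
§4.11 — Certified Installation: [no baseline site report has been submitted? yes] AND [the operation is carried on at a single site? yes] → satisfied.
§4.10 — Tier VI Discharge: [a baseline site report has been submitted? no] OR [Tier III Installation (§4.6)? no] OR [Certified Installation (§4.11)? yes] → satisfied.
§4.2 — Certified Activity: [best available techniques are not applied? yes] AND [the operation does not handle listed hazardous substances? yes] AND [the operation releases emissions to air? no] → not satisfied.
§4.8 — Listed Undertaking: [Certified Activity (§4.2)? no] AND [distance to the nearest dwelling: 1,900 m ≤ 2,250 m? yes] → not satisfied.
§4.5 — Qualifying Installation: [Tier VI Discharge (§4.10)? yes] OR [Listed Undertaking (§4.8)? no] → satisfied.
§4.1 — Chargeable Facility: [the operator is not a public body? yes] AND [the operator holds a certified management system? yes] AND [distance to the nearest dwelling: 1,900 m ≤ 2,250 m? yes] → satisfied.
§4.12 — Scheduled Operation: [the operator is a public body? no] OR [the site is within a groundwater protection zone? yes] → satisfied.
§4.3 — Accredited Activity: [Chargeable Facility (§4.1)? yes] OR [Scheduled Operation (§4.12)? yes] → satisfied.
§4.9 — Tier IV Process: [not a Qualifying Installation (§4.5)? no] AND [Accredited Activity (§4.3)? yes] → not satisfied.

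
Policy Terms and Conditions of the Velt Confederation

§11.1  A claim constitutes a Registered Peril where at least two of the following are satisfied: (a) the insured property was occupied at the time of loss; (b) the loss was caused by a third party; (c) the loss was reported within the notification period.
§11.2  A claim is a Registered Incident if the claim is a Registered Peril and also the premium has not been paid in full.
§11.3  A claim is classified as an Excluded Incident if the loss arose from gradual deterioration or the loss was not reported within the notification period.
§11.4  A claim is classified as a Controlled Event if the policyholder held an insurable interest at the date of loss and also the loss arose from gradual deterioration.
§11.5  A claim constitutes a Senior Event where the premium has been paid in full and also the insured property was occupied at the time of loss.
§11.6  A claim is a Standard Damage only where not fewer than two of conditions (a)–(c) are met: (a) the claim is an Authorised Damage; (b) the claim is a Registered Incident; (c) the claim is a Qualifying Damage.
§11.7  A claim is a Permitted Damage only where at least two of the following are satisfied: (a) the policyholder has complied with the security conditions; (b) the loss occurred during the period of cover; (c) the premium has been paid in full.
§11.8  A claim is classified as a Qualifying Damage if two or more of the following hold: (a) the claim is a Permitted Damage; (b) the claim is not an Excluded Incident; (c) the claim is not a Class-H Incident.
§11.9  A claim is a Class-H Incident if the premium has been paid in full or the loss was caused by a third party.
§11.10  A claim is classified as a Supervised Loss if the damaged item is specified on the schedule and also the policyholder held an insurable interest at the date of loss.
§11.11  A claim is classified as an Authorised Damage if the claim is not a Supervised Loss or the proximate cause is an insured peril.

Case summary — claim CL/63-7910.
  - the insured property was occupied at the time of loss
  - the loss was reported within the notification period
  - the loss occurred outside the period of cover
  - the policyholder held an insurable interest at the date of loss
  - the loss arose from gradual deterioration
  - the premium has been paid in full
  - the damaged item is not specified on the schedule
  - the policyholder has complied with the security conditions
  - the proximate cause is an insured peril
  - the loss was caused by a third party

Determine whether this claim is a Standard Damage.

Under §11.10: the damaged item is specified on the schedule? no; and the policyholder held an insurable interest at the date of loss? yes. So the claim is not a Supervised Loss.
Under §11.11: not a Supervised Loss (§11.10)? yes; or the proximate cause is an insured peril? yes. So the claim is an Authorised Damage.
Under §11.1: the insured property was occupied at the time of loss? yes; the loss was caused by a third party? yes; the loss was reported within the notification period? yes — 3 of 3 hold (need ≥2) → satisfied.
Under §11.2: Registered Peril (§11.1)? yes; and the premium has not been paid in full? no. So the claim is not a Registered Incident.
Under §11.7: the policyholder has complied with the security conditions? yes; the loss occurred during the period of cover? no; the premium has been paid in full? yes — 2 of 3 hold (need ≥2) → satisfied.
Under §11.3: the loss arose from gradual deterioration? yes; or the loss was not reported within the notification period? no. So the claim is an Excluded Incident.
Under §11.9: the premium has been paid in full? yes; or the loss was caused by a third party? yes. So the claim is a Class-H Incident.
Under §11.8: Permitted Damage (§11.7)? yes; not an Excluded Incident (§11.3)? no; not a Class-H Incident (§11.9)? no — 1 of 3 hold (need ≥2) → not satisfied.
Under §11.6: Authorised Damage (§11.11)? yes; Registered Incident (§11.2)? no; Qualifying Damage (§11.8)? no — 1 of 3 hold (need ≥2) → not satisfied.

No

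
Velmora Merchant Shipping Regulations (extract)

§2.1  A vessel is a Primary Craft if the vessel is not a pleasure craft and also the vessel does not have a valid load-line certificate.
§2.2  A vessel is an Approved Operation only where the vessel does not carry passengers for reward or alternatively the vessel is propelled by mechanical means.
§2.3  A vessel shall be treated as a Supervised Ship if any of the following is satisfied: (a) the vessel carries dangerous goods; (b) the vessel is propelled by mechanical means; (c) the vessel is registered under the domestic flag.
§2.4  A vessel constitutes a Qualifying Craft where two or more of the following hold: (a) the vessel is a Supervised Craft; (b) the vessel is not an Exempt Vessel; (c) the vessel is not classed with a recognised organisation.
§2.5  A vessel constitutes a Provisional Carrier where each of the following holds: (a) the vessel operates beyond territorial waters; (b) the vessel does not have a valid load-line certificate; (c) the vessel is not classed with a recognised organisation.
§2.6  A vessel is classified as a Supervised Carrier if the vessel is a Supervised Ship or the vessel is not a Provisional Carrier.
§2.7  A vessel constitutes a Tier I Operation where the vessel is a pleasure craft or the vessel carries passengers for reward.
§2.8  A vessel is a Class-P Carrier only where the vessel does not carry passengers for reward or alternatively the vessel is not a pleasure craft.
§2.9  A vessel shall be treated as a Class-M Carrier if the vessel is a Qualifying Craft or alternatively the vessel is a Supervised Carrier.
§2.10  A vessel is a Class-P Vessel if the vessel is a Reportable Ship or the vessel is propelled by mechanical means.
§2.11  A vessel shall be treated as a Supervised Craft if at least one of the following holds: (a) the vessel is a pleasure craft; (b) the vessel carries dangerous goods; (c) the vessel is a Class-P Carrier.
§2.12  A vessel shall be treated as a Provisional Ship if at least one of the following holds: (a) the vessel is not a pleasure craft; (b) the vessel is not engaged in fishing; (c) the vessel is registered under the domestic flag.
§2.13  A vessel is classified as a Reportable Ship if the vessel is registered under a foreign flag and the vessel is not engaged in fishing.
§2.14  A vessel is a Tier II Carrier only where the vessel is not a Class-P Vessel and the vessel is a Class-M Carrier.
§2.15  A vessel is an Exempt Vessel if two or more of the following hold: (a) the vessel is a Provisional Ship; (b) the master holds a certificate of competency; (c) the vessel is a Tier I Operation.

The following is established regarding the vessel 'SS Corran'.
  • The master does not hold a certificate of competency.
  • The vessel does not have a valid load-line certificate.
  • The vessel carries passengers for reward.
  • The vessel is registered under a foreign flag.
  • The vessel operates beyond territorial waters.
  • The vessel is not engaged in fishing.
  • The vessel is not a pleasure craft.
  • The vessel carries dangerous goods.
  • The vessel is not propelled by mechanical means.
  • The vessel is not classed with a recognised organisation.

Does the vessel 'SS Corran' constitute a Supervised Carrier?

Yes

Under §2.3: the vessel carries dangerous goods? yes; or the vessel is propelled by mechanical means? no; or the vessel is registered under the domestic flag? no. So the vessel is a Supervised Ship.
Under §2.5: the vessel operates beyond territorial waters? yes; and the vessel does not have a valid load-line certificate? yes; and the vessel is not classed with a recognised organisation? yes. So the vessel is a Provisional Carrier.
Under §2.6: Supervised Ship (§2.3)? yes; or not a Provisional Carrier (§2.5)? no. So the vessel is a Supervised Carrier.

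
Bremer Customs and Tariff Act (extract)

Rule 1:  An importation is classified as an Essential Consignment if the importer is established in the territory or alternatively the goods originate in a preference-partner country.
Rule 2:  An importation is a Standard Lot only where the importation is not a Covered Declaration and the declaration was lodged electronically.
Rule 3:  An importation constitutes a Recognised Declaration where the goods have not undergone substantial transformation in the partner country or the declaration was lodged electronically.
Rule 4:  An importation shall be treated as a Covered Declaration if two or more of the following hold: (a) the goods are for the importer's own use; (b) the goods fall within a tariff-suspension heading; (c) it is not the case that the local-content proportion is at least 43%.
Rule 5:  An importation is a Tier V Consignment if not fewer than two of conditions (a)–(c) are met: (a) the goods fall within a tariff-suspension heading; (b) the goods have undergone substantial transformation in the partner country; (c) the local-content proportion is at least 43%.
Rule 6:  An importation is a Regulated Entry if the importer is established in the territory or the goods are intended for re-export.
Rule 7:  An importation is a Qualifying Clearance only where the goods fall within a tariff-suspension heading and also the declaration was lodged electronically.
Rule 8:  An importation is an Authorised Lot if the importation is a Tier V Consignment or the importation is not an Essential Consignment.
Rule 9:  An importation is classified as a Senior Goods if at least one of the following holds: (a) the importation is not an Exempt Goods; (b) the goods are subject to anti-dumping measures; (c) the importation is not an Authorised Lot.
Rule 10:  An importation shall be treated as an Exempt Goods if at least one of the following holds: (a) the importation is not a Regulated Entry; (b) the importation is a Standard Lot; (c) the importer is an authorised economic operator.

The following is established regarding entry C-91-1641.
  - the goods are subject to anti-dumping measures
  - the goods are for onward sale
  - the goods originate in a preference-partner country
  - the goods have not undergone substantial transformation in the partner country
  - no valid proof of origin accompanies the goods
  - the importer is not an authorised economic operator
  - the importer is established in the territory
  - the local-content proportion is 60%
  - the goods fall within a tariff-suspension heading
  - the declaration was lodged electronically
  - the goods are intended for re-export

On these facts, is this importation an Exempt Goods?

Under rule 6: the importer is established in the territory? yes; or the goods are intended for re-export? yes. So the importation is a Regulated Entry.
Under rule 4: the goods are for the importer's own use? no; the goods fall within a tariff-suspension heading? yes; local-content proportion: 60% ≥ 43%? yes, so negated condition no — 1 of 3 hold (need ≥2) → not satisfied.
Under rule 2: not a Covered Declaration (rule 4)? yes; and the declaration was lodged electronically? yes. So the importation is a Standard Lot.
Under rule 10: not a Regulated Entry (rule 6)? no; or Standard Lot (rule 2)? yes; or the importer is an authorised economic operator? no. So the importation is an Exempt Goods.

Yes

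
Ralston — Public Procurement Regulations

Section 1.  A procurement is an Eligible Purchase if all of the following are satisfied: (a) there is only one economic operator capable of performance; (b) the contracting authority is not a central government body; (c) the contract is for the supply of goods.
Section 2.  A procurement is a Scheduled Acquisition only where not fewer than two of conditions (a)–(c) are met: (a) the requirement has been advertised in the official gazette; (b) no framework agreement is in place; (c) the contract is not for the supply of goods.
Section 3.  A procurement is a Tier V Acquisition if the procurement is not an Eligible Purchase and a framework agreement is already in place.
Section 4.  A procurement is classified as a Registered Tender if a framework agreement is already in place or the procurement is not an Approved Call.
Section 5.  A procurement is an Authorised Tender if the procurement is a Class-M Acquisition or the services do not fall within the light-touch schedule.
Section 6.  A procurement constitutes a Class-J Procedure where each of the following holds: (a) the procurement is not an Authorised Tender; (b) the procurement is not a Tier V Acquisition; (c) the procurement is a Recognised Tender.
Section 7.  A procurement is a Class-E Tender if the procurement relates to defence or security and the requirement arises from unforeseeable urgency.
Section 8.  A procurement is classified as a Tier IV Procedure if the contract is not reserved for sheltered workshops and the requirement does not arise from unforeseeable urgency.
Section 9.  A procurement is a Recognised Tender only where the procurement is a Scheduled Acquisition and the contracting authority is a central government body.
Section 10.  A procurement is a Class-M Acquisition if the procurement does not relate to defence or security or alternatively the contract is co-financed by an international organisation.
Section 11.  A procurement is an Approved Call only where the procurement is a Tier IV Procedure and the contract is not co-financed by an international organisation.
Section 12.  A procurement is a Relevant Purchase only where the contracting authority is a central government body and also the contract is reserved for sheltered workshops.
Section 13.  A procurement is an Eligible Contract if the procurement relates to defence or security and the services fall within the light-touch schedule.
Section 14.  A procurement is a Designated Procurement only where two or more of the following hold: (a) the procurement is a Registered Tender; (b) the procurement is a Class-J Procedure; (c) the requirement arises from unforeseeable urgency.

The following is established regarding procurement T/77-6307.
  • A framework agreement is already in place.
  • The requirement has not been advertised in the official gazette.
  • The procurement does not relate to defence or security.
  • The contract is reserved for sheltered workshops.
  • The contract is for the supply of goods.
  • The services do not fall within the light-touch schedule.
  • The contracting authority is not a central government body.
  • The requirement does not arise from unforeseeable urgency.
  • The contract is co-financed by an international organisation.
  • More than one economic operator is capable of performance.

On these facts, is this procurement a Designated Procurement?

No

section 8 — Tier IV Procedure: [the contract is not reserved for sheltered workshops? no] AND [the requirement does not arise from unforeseeable urgency? yes] → not satisfied.
section 11 — Approved Call: [Tier IV Procedure (section 8)? no] AND [the contract is not co-financed by an international organisation? no] → not satisfied.
section 4 — Registered Tender: [a framework agreement is already in place? yes] OR [not an Approved Call (section 11)? yes] → satisfied.
section 10 — Class-M Acquisition: [the procurement does not relate to defence or security? yes] OR [the contract is co-financed by an international organisation? yes] → satisfied.
section 5 — Authorised Tender: [Class-M Acquisition (section 10)? yes] OR [the services do not fall within the light-touch schedule? yes] → satisfied.
section 1 — Eligible Purchase: [there is only one economic operator capable of performance? no] AND [the contracting authority is not a central government body? yes] AND [the contract is for the supply of goods? yes] → not satisfied.
section 3 — Tier V Acquisition: [not an Eligible Purchase (section 1)? yes] AND [a framework agreement is already in place? yes] → satisfied.
section 2 — Scheduled Acquisition: the requirement has been advertised in the official gazette? no; no framework agreement is in place? no; the contract is not for the supply of goods? no — 0 of 3 hold (need ≥2) → not satisfied.
section 9 — Recognised Tender: [Scheduled Acquisition (section 2)? no] AND [the contracting authority is a central government body? no] → not satisfied.
section 6 — Class-J Procedure: [not an Authorised Tender (section 5)? no] AND [not a Tier V Acquisition (section 3)? no] AND [Recognised Tender (section 9)? no] → not satisfied.
section 14 — Designated Procurement: Registered Tender (section 4)? yes; Class-J Procedure (section 6)? no; the requirement arises from unforeseeable urgency? no — 1 of 3 hold (need ≥2) → not satisfied.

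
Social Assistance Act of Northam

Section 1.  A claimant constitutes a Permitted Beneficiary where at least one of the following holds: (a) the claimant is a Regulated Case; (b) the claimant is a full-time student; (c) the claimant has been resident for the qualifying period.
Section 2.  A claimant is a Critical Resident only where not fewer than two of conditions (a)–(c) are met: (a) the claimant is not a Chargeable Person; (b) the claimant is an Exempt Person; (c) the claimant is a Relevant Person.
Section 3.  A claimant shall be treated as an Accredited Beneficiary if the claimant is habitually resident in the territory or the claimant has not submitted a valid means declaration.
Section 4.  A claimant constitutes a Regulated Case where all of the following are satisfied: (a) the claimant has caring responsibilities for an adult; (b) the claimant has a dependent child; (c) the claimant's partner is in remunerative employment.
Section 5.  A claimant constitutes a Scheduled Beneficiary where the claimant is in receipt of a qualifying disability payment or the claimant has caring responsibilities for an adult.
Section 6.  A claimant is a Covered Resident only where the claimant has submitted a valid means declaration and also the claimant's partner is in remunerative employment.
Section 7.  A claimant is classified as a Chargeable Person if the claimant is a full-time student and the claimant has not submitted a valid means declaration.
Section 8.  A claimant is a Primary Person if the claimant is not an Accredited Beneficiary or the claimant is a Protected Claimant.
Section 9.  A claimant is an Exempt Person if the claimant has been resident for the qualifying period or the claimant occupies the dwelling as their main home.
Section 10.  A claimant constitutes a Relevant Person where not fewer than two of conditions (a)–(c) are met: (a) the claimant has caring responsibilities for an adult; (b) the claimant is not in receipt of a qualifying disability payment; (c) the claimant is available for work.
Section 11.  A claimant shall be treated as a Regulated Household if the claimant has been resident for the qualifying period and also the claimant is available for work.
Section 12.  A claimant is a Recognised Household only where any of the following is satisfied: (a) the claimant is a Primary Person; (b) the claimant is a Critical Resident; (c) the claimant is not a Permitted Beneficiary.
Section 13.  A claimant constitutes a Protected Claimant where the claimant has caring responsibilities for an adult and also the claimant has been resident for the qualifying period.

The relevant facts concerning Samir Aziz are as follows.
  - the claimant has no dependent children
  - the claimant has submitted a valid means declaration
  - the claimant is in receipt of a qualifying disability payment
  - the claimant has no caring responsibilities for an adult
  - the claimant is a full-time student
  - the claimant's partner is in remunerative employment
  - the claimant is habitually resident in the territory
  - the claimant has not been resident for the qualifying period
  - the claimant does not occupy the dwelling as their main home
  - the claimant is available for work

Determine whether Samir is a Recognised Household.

section 3 — Accredited Beneficiary: [the claimant is habitually resident in the territory? yes] OR [the claimant has not submitted a valid means declaration? no] → satisfied.
section 13 — Protected Claimant: [the claimant has caring responsibilities for an adult? no] AND [the claimant has been resident for the qualifying period? no] → not satisfied.
section 8 — Primary Person: [not an Accredited Beneficiary (section 3)? no] OR [Protected Claimant (section 13)? no] → not satisfied.
section 7 — Chargeable Person: [the claimant is a full-time student? yes] AND [the claimant has not submitted a valid means declaration? no] → not satisfied.
section 9 — Exempt Person: [the claimant has been resident for the qualifying period? no] OR [the claimant occupies the dwelling as their main home? no] → not satisfied.
section 10 — Relevant Person: the claimant has caring responsibilities for an adult? no; the claimant is not in receipt of a qualifying disability payment? no; the claimant is available for work? yes — 1 of 3 hold (need ≥2) → not satisfied.
section 2 — Critical Resident: not a Chargeable Person (section 7)? yes; Exempt Person (section 9)? no; Relevant Person (section 10)? no — 1 of 3 hold (need ≥2) → not satisfied.
section 4 — Regulated Case: [the claimant has caring responsibilities for an adult? no] AND [the claimant has a dependent child? no] AND [the claimant's partner is in remunerative employment? yes] → not satisfied.
section 1 — Permitted Beneficiary: [Regulated Case (section 4)? no] OR [the claimant is a full-time student? yes] OR [the claimant has been resident for the qualifying period? no] → satisfied.
section 12 — Recognised Household: [Primary Person (section 8)? no] OR [Critical Resident (section 2)? no] OR [not a Permitted Beneficiary (section 1)? no] → not satisfied.

No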